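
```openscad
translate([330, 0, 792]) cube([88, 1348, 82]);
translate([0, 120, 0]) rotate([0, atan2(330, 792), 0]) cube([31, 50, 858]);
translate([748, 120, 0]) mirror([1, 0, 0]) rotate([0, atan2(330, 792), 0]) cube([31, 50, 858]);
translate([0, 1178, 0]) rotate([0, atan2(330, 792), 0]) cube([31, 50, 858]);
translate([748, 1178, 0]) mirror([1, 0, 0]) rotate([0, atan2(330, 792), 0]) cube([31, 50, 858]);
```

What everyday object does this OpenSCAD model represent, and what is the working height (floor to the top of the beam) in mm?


A sawhorse. The overall height is 874 mm.

A beam across two mirrored pairs of raked legs — a sawhorse. The beam's underside is at z = 792 (matching the legs' vertical rise in atan2(330, 792)) and the beam is 82 mm tall, so its top is at 792 + 82 = 874 mm. The raked legs top out at the beam's underside, so that is the highest point.


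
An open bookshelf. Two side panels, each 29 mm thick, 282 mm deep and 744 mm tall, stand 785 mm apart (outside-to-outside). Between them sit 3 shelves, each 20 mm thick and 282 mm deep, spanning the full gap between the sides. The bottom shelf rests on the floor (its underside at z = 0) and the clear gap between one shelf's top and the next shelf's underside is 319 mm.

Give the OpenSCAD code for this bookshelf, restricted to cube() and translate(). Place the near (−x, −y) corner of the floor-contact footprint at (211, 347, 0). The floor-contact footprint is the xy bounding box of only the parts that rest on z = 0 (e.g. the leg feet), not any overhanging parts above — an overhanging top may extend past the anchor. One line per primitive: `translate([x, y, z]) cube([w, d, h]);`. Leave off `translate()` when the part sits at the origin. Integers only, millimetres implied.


translate([211, 347, 0]) cube([29, 282, 744]);
translate([967, 347, 0]) cube([29, 282, 744]);
translate([240, 347, 0]) cube([727, 282, 20]);
translate([240, 347, 339]) cube([727, 282, 20]);
translate([240, 347, 678]) cube([727, 282, 20]);


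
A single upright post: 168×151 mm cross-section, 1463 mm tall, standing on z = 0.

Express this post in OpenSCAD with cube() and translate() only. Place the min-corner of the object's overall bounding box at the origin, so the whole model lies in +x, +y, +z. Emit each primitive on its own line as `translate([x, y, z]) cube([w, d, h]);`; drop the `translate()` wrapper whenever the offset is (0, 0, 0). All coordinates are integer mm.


cube([168, 151, 1463]);


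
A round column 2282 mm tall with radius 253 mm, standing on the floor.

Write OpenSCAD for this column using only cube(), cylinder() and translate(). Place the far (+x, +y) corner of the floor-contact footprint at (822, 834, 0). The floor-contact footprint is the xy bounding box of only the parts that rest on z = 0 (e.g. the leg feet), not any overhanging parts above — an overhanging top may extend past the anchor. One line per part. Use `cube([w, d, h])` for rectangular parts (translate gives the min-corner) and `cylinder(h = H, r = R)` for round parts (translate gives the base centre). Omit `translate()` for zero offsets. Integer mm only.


translate([569, 581, 0]) cylinder(h = 2282, r = 253);


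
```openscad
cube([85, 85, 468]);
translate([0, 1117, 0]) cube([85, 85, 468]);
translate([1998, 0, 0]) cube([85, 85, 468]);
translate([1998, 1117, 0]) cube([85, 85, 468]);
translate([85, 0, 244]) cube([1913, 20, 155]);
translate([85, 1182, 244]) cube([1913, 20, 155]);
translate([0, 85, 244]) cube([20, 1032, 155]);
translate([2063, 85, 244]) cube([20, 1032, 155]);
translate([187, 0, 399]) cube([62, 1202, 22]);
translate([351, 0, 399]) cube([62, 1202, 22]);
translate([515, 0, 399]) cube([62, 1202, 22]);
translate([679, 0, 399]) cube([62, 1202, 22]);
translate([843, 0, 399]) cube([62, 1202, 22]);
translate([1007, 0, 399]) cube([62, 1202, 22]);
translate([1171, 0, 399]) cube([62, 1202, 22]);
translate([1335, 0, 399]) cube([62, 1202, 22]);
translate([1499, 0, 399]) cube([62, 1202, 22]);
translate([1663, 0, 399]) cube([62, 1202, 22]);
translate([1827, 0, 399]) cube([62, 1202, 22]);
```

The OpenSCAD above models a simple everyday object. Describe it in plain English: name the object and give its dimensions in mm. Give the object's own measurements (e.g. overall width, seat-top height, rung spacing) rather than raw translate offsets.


A bed frame 2083 mm long (x) by 1202 mm wide (y). Four 85×85 mm corner posts, 468 mm tall, at the corners of the footprint. Four rails of 20 mm thickness and 155 mm height run between adjacent posts with their undersides at z = 244 mm, their outer faces flush with the outside of the frame (the two x-running rails run between the posts' inner faces; the two y-running rails run between the posts' inner faces). 11 slats, each 62 mm wide (x) and 22 mm thick, lie across the top of the two x-running rails, running the full 1202 mm width of the frame in y; along x they sit between the end posts with a 102 mm gap after the −x posts and between neighbouring slats, leaving 109 mm before the +x posts.


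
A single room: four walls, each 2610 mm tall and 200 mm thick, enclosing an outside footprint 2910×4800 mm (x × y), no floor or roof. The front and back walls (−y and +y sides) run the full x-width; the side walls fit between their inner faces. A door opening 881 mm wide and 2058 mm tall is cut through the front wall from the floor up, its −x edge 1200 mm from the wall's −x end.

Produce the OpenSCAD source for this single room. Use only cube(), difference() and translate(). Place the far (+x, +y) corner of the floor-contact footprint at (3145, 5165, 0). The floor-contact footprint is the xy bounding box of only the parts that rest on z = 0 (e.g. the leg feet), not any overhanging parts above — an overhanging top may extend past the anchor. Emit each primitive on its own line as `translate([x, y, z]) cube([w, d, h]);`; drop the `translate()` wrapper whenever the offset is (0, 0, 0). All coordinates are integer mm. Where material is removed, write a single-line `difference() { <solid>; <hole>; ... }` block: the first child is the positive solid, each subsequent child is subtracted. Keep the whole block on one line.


difference() { translate([235, 365, 0]) cube([2910, 200, 2610]); translate([1435, 365, 0]) cube([881, 200, 2058]); }
translate([235, 4965, 0]) cube([2910, 200, 2610]);
translate([235, 565, 0]) cube([200, 4400, 2610]);
translate([2945, 565, 0]) cube([200, 4400, 2610]);


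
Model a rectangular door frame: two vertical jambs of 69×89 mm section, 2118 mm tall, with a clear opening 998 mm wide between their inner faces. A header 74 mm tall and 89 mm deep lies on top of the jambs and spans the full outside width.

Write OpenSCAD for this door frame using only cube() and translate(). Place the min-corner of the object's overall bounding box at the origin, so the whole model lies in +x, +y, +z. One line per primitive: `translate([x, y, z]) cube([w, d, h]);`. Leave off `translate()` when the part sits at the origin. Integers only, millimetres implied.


cube([69, 89, 2118]);
translate([1067, 0, 0]) cube([69, 89, 2118]);
translate([0, 0, 2118]) cube([1136, 89, 74]);


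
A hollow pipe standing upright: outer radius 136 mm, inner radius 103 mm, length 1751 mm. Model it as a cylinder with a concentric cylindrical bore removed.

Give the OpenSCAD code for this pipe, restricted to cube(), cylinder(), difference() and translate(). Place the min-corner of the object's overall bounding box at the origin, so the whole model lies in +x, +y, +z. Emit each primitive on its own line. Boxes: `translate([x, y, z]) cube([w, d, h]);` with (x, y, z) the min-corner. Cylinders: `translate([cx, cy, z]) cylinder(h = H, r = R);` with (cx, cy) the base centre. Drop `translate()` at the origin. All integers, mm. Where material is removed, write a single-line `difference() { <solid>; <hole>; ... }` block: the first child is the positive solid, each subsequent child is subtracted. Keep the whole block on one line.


difference() { translate([136, 136, 0]) cylinder(h = 1751, r = 136); translate([136, 136, 0]) cylinder(h = 1751, r = 103); }


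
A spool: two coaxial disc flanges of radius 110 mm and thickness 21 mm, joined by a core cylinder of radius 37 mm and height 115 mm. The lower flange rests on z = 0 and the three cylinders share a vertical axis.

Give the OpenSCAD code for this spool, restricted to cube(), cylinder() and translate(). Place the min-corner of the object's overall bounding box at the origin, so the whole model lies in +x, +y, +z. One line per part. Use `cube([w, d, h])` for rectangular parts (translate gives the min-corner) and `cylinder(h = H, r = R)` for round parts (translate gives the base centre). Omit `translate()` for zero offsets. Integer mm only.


translate([110, 110, 0]) cylinder(h = 21, r = 110);
translate([110, 110, 21]) cylinder(h = 115, r = 37);
translate([110, 110, 136]) cylinder(h = 21, r = 110);


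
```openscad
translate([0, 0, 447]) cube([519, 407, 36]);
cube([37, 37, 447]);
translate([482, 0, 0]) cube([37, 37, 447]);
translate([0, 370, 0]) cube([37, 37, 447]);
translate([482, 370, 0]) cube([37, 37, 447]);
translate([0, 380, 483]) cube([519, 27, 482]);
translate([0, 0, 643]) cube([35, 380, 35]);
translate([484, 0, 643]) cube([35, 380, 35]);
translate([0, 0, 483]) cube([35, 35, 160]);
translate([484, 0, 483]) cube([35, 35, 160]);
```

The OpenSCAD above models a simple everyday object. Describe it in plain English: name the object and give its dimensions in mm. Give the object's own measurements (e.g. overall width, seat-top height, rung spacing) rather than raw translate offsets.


A chair. The seat is a 519×407×36 mm slab with its top at z = 483 mm, on four 37×37 mm corner legs (flush with the seat edges, standing on z = 0). A flat backrest 27 mm thick, 482 mm tall, spans the full seat width and rises from the seat top along its +y edge, rear face flush with the rear of the seat. Two armrests of 35×35 mm section run along each side from the seat's front edge to the front of the backrest, top faces 195 mm above the seat top and outer faces flush with the seat's x-edges; a 35×35 mm post under the front of each armrest stands on the seat at the front corner.


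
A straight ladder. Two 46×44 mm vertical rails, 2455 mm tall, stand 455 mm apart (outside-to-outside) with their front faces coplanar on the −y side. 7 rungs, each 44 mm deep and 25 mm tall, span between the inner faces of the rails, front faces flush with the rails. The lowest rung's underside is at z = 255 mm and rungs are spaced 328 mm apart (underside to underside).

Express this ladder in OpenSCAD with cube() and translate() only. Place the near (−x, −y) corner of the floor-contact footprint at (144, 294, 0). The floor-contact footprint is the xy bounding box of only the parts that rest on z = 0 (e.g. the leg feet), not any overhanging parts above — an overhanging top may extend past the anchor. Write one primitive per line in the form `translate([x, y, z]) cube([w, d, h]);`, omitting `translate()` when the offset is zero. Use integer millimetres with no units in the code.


translate([144, 294, 0]) cube([46, 44, 2455]);
translate([553, 294, 0]) cube([46, 44, 2455]);
translate([190, 294, 255]) cube([363, 44, 25]);
translate([190, 294, 583]) cube([363, 44, 25]);
translate([190, 294, 911]) cube([363, 44, 25]);
translate([190, 294, 1239]) cube([363, 44, 25]);
translate([190, 294, 1567]) cube([363, 44, 25]);
translate([190, 294, 1895]) cube([363, 44, 25]);
translate([190, 294, 2223]) cube([363, 44, 25]);


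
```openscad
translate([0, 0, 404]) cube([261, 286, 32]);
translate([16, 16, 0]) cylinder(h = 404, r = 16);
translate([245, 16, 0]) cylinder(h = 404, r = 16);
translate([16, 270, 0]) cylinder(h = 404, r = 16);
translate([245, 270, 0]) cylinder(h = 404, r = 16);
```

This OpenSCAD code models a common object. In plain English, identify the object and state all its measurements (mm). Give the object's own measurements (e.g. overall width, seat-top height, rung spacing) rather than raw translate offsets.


A simple wooden stool: a rectangular seat 261 mm (x) by 286 mm (y), 32 mm thick, top face at z = 436 mm, on four round legs, each 32 mm in diameter. The legs rest on z = 0, each leg's axis is inset half a diameter from the nearest pair of seat edges (so the leg's bounding box is flush with the corner).


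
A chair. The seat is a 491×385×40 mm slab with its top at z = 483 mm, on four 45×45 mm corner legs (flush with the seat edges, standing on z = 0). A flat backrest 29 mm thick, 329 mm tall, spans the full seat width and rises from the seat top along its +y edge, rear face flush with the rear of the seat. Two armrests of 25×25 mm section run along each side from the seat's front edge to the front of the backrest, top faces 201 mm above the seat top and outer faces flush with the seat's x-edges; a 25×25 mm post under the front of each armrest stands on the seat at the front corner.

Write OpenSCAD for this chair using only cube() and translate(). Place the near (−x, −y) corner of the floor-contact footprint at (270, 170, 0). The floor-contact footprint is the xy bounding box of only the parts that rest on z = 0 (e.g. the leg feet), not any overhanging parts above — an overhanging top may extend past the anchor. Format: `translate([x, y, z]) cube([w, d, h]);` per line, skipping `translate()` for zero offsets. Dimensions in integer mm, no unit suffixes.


translate([270, 170, 443]) cube([491, 385, 40]);
translate([270, 170, 0]) cube([45, 45, 443]);
translate([716, 170, 0]) cube([45, 45, 443]);
translate([270, 510, 0]) cube([45, 45, 443]);
translate([716, 510, 0]) cube([45, 45, 443]);
translate([270, 526, 483]) cube([491, 29, 329]);
translate([270, 170, 659]) cube([25, 356, 25]);
translate([736, 170, 659]) cube([25, 356, 25]);
translate([270, 170, 483]) cube([25, 25, 176]);
translate([736, 170, 483]) cube([25, 25, 176]);


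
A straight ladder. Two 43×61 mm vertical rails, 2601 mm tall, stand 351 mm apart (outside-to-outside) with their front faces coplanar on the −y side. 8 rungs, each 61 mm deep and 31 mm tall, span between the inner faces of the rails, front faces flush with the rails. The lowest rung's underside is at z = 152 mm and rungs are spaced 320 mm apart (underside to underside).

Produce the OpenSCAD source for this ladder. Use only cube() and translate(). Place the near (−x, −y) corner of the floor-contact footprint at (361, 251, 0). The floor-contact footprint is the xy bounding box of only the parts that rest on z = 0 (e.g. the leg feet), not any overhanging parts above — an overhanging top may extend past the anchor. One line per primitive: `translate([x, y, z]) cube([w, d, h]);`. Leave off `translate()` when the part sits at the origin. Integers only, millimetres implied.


translate([361, 251, 0]) cube([43, 61, 2601]);
translate([669, 251, 0]) cube([43, 61, 2601]);
translate([404, 251, 152]) cube([265, 61, 31]);
translate([404, 251, 472]) cube([265, 61, 31]);
translate([404, 251, 792]) cube([265, 61, 31]);
translate([404, 251, 1112]) cube([265, 61, 31]);
translate([404, 251, 1432]) cube([265, 61, 31]);
translate([404, 251, 1752]) cube([265, 61, 31]);
translate([404, 251, 2072]) cube([265, 61, 31]);
translate([404, 251, 2392]) cube([265, 61, 31]);


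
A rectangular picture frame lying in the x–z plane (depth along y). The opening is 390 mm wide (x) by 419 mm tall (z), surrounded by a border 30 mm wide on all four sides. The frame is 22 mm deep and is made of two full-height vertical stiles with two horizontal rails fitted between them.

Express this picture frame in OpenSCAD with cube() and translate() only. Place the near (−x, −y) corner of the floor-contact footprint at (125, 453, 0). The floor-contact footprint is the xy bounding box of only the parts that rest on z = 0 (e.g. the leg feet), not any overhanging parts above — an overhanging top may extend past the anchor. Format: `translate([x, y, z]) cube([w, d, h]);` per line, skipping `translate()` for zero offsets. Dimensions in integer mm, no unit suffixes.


translate([125, 453, 0]) cube([30, 22, 479]);
translate([545, 453, 0]) cube([30, 22, 479]);
translate([155, 453, 0]) cube([390, 22, 30]);
translate([155, 453, 449]) cube([390, 22, 30]);


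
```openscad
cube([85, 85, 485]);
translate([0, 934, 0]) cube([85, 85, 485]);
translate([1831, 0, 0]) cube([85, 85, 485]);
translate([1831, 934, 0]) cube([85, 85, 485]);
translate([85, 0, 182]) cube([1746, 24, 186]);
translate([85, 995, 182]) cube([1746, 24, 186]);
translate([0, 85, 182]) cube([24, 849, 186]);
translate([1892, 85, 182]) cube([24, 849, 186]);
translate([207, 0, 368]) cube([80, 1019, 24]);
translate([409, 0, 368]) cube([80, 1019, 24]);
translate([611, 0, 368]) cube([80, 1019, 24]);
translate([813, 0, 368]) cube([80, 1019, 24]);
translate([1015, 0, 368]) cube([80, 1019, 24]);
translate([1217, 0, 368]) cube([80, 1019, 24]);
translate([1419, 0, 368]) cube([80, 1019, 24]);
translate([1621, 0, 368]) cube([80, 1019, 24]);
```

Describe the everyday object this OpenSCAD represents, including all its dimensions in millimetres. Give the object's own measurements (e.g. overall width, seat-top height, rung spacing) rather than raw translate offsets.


A bed frame 1916 mm long (x) by 1019 mm wide (y). Four 85×85 mm corner posts, 485 mm tall, at the corners of the footprint. Four rails of 24 mm thickness and 186 mm height run between adjacent posts with their undersides at z = 182 mm, their outer faces flush with the outside of the frame (the two x-running rails run between the posts' inner faces; the two y-running rails run between the posts' inner faces). 8 slats, each 80 mm wide (x) and 24 mm thick, lie across the top of the two x-running rails, running the full 1019 mm width of the frame in y; along x they sit between the end posts with a 122 mm gap after the −x posts and between neighbouring slats, leaving 130 mm before the +x posts.


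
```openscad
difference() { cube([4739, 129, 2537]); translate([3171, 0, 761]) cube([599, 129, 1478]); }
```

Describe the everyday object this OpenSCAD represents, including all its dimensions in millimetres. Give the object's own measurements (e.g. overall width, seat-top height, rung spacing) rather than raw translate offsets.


A wall 4739 mm long (x), 129 mm thick (y), 2537 mm tall, with a rectangular window opening cut through it. The opening is 599 mm wide and 1478 mm tall; its sill is at z = 761 mm and its near (−x) edge is 3171 mm from the wall's −x end. The opening passes through the full wall thickness.


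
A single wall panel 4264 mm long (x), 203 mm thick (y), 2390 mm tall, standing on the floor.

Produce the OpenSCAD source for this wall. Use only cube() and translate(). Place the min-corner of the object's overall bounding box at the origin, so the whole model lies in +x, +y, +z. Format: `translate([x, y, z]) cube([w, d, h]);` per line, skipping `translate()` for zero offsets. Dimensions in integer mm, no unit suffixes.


cube([4264, 203, 2390]);


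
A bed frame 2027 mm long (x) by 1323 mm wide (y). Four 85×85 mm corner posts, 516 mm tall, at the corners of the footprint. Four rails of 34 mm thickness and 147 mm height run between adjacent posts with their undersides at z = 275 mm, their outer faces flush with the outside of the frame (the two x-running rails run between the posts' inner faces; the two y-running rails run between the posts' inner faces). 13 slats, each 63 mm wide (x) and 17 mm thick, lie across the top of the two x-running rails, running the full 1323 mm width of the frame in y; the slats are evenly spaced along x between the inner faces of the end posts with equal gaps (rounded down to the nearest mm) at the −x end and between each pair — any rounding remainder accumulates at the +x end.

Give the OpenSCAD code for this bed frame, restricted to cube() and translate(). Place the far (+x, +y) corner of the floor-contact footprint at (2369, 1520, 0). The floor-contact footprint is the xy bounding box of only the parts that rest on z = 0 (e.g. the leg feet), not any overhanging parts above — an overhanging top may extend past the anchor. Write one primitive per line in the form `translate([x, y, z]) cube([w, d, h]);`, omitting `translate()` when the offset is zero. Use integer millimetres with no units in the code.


// slat z = rail_z + rail_h = 275 + 147 = 422
// slat gap = ⌊(1857 − 13·63) / 14⌋ = 74
translate([342, 197, 0]) cube([85, 85, 516]);
translate([342, 1435, 0]) cube([85, 85, 516]);
translate([2284, 197, 0]) cube([85, 85, 516]);
translate([2284, 1435, 0]) cube([85, 85, 516]);
translate([427, 197, 275]) cube([1857, 34, 147]);
translate([427, 1486, 275]) cube([1857, 34, 147]);
translate([342, 282, 275]) cube([34, 1153, 147]);
translate([2335, 282, 275]) cube([34, 1153, 147]);
translate([501, 197, 422]) cube([63, 1323, 17]);
translate([638, 197, 422]) cube([63, 1323, 17]);
translate([775, 197, 422]) cube([63, 1323, 17]);
translate([912, 197, 422]) cube([63, 1323, 17]);
translate([1049, 197, 422]) cube([63, 1323, 17]);
translate([1186, 197, 422]) cube([63, 1323, 17]);
translate([1323, 197, 422]) cube([63, 1323, 17]);
translate([1460, 197, 422]) cube([63, 1323, 17]);
translate([1597, 197, 422]) cube([63, 1323, 17]);
translate([1734, 197, 422]) cube([63, 1323, 17]);
translate([1871, 197, 422]) cube([63, 1323, 17]);
translate([2008, 197, 422]) cube([63, 1323, 17]);
translate([2145, 197, 422]) cube([63, 1323, 17]);


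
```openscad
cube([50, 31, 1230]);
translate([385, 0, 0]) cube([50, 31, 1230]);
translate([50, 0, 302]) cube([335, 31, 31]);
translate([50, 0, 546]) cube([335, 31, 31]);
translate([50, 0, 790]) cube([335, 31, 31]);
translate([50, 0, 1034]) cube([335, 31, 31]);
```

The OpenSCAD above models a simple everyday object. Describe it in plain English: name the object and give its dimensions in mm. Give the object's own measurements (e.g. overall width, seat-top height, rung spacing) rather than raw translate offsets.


A straight ladder. Two 50×31 mm vertical rails, 1230 mm tall, stand 435 mm apart (outside-to-outside) with their front faces coplanar on the −y side. 4 rungs, each 31 mm deep and 31 mm tall, span between the inner faces of the rails, front faces flush with the rails. The lowest rung's underside is at z = 302 mm and rungs are spaced 244 mm apart (underside to underside).


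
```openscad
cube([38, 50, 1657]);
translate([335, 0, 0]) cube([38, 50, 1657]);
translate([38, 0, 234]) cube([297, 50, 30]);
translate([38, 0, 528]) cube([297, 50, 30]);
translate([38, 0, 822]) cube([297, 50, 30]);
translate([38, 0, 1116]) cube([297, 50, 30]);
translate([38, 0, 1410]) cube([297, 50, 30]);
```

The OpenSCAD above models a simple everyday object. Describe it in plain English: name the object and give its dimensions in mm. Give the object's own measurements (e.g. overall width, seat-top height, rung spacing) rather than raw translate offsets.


A straight ladder. Two 38×50 mm vertical rails, 1657 mm tall, stand 373 mm apart (outside-to-outside) with their front faces coplanar on the −y side. 5 rungs, each 50 mm deep and 30 mm tall, span between the inner faces of the rails, front faces flush with the rails. The lowest rung's underside is at z = 234 mm and rungs are spaced 294 mm apart (underside to underside).


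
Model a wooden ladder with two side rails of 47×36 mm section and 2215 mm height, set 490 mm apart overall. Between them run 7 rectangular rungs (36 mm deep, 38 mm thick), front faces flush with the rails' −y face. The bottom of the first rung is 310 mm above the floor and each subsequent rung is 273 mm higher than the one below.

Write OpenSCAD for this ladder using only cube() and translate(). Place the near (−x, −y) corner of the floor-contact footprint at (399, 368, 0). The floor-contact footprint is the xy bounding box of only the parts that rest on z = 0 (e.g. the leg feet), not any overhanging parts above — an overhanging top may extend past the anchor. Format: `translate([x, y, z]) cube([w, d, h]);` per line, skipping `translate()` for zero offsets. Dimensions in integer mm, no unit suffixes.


translate([399, 368, 0]) cube([47, 36, 2215]);
translate([842, 368, 0]) cube([47, 36, 2215]);
translate([446, 368, 310]) cube([396, 36, 38]);
translate([446, 368, 583]) cube([396, 36, 38]);
translate([446, 368, 856]) cube([396, 36, 38]);
translate([446, 368, 1129]) cube([396, 36, 38]);
translate([446, 368, 1402]) cube([396, 36, 38]);
translate([446, 368, 1675]) cube([396, 36, 38]);
translate([446, 368, 1948]) cube([396, 36, 38]);


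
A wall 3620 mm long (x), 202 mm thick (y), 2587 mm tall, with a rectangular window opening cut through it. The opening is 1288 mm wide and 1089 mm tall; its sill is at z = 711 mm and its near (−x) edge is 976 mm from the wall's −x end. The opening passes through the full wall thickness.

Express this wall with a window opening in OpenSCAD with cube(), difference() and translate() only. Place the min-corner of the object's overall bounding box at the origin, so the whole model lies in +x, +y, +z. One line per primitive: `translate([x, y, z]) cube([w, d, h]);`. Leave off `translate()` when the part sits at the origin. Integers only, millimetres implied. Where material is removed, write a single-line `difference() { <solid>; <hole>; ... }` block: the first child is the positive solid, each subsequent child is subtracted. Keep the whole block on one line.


difference() { cube([3620, 202, 2587]); translate([976, 0, 711]) cube([1288, 202, 1089]); }


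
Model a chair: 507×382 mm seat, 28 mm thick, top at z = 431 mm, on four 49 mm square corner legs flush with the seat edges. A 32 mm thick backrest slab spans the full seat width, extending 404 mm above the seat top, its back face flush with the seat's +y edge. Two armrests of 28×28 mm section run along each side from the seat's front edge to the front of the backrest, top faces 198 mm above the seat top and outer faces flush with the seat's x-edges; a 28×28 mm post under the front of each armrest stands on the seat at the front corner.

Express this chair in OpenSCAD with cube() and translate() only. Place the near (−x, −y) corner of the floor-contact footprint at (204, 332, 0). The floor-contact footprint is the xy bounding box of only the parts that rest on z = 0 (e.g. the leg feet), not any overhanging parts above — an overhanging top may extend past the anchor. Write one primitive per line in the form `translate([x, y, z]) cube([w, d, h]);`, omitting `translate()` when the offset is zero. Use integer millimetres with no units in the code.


// leg_h = 431 - 28 = 403
// arm post h = 198 - 28 = 170
translate([204, 332, 403]) cube([507, 382, 28]);
translate([204, 332, 0]) cube([49, 49, 403]);
translate([662, 332, 0]) cube([49, 49, 403]);
translate([204, 665, 0]) cube([49, 49, 403]);
translate([662, 665, 0]) cube([49, 49, 403]);
translate([204, 682, 431]) cube([507, 32, 404]);
translate([204, 332, 601]) cube([28, 350, 28]);
translate([683, 332, 601]) cube([28, 350, 28]);
translate([204, 332, 431]) cube([28, 28, 170]);
translate([683, 332, 431]) cube([28, 28, 170]);


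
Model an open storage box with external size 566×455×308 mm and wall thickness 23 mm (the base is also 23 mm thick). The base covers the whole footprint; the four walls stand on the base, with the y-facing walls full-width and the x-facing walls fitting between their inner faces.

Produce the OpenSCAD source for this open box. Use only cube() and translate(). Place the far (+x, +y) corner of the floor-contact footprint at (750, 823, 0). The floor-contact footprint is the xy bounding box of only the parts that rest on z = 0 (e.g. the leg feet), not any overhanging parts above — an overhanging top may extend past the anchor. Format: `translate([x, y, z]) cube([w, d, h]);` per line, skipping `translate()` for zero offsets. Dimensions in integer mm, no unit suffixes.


translate([184, 368, 0]) cube([566, 455, 23]);
translate([184, 368, 23]) cube([566, 23, 285]);
translate([184, 800, 23]) cube([566, 23, 285]);
translate([184, 391, 23]) cube([23, 409, 285]);
translate([727, 391, 23]) cube([23, 409, 285]);


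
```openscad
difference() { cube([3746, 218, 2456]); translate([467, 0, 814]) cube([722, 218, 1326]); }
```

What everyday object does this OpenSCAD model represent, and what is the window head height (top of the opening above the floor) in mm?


A wall with a window opening. The window head height is 2140 mm.

A wall with a rectangular opening subtracted — a window. Sill at z = 814, opening 1326 mm tall, so the head is at 814 + 1326 = 2140 mm.


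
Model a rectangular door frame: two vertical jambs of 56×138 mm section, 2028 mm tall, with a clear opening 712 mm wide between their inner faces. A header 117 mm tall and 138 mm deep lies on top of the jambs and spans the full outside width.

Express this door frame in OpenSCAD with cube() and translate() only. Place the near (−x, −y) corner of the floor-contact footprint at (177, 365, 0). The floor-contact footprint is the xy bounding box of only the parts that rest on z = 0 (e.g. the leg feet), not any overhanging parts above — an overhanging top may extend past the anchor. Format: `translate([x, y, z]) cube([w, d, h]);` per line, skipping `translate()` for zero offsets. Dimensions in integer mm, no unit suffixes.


translate([177, 365, 0]) cube([56, 138, 2028]);
translate([945, 365, 0]) cube([56, 138, 2028]);
translate([177, 365, 2028]) cube([824, 138, 117]);


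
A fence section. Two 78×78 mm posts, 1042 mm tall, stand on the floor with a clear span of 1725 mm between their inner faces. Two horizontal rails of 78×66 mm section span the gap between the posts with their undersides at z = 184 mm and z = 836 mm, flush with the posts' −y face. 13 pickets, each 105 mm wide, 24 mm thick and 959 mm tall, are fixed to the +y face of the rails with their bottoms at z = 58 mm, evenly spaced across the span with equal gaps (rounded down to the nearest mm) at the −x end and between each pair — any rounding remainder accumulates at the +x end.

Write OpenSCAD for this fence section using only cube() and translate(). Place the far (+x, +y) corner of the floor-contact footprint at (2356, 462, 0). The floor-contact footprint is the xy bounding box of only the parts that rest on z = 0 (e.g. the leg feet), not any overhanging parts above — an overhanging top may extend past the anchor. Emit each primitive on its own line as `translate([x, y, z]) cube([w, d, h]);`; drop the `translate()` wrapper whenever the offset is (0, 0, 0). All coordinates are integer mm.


translate([475, 384, 0]) cube([78, 78, 1042]);
translate([2278, 384, 0]) cube([78, 78, 1042]);
translate([553, 384, 184]) cube([1725, 78, 66]);
translate([553, 384, 836]) cube([1725, 78, 66]);
translate([578, 462, 58]) cube([105, 24, 959]);
translate([708, 462, 58]) cube([105, 24, 959]);
translate([838, 462, 58]) cube([105, 24, 959]);
translate([968, 462, 58]) cube([105, 24, 959]);
translate([1098, 462, 58]) cube([105, 24, 959]);
translate([1228, 462, 58]) cube([105, 24, 959]);
translate([1358, 462, 58]) cube([105, 24, 959]);
translate([1488, 462, 58]) cube([105, 24, 959]);
translate([1618, 462, 58]) cube([105, 24, 959]);
translate([1748, 462, 58]) cube([105, 24, 959]);
translate([1878, 462, 58]) cube([105, 24, 959]);
translate([2008, 462, 58]) cube([105, 24, 959]);
translate([2138, 462, 58]) cube([105, 24, 959]);


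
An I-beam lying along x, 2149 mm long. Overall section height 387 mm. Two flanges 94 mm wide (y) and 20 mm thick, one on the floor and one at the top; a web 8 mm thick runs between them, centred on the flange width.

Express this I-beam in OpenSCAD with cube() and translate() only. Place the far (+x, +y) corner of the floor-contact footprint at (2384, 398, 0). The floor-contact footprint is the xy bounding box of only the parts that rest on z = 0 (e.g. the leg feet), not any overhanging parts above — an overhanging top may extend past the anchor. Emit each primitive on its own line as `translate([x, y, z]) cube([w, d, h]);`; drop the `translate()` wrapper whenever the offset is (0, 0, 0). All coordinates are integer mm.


translate([235, 304, 0]) cube([2149, 94, 20]);
translate([235, 347, 20]) cube([2149, 8, 347]);
translate([235, 304, 367]) cube([2149, 94, 20]);


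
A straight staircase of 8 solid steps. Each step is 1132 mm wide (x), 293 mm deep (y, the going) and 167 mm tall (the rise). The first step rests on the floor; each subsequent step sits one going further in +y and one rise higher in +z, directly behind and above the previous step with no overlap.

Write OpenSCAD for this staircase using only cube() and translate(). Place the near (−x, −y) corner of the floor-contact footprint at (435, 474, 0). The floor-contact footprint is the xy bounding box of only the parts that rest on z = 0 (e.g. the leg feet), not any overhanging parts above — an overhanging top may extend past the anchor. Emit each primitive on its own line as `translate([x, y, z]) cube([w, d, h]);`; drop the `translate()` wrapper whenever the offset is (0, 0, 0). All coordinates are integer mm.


translate([435, 474, 0]) cube([1132, 293, 167]);
translate([435, 767, 167]) cube([1132, 293, 167]);
translate([435, 1060, 334]) cube([1132, 293, 167]);
translate([435, 1353, 501]) cube([1132, 293, 167]);
translate([435, 1646, 668]) cube([1132, 293, 167]);
translate([435, 1939, 835]) cube([1132, 293, 167]);
translate([435, 2232, 1002]) cube([1132, 293, 167]);
translate([435, 2525, 1169]) cube([1132, 293, 167]);


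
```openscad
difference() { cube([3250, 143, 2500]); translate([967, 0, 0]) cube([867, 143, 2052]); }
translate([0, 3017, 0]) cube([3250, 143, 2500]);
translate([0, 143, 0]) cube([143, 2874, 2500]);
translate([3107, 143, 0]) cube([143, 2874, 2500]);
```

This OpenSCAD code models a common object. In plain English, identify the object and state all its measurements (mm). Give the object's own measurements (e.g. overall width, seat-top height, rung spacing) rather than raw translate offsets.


A single room: four walls, each 2500 mm tall and 143 mm thick, enclosing an outside footprint 3250×3160 mm (x × y), no floor or roof. The front and back walls (−y and +y sides) run the full x-width; the side walls fit between their inner faces. A door opening 867 mm wide and 2052 mm tall is cut through the front wall from the floor up, its −x edge 967 mm from the wall's −x end.


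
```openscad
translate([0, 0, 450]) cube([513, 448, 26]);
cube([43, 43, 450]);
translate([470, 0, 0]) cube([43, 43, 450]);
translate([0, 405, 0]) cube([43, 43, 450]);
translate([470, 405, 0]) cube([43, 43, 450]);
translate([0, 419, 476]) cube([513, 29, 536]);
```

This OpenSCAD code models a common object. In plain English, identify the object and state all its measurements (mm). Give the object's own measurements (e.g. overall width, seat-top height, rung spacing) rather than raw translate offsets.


A chair. The seat is a 513×448×26 mm slab with its top at z = 476 mm, on four 43×43 mm corner legs (flush with the seat edges, standing on z = 0). A flat backrest 29 mm thick, 536 mm tall, spans the full seat width and rises from the seat top along its +y edge, rear face flush with the rear of the seat.


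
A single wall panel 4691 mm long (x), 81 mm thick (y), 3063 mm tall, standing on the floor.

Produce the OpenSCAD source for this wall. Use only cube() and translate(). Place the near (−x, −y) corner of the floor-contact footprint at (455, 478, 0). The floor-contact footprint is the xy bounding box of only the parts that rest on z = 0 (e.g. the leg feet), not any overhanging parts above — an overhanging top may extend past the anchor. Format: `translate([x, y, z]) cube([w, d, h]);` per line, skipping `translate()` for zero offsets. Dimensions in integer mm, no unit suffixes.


translate([455, 478, 0]) cube([4691, 81, 3063]);


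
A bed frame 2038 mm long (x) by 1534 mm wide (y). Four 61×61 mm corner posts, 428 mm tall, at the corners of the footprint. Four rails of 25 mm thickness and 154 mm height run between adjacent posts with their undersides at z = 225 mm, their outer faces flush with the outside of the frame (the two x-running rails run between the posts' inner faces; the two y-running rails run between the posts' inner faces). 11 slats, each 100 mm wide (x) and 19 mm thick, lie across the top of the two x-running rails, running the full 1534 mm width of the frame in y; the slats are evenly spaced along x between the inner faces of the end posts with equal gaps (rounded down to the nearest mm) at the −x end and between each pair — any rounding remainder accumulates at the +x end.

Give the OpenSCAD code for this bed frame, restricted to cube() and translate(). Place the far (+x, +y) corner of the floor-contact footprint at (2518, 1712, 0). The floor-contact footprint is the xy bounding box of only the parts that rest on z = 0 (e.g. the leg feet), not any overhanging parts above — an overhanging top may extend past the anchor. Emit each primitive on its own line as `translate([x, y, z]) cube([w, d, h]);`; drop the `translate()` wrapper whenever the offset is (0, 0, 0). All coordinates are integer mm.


// slat z = rail_z + rail_h = 225 + 154 = 379
// slat gap = ⌊(1916 − 11·100) / 12⌋ = 68
translate([480, 178, 0]) cube([61, 61, 428]);
translate([480, 1651, 0]) cube([61, 61, 428]);
translate([2457, 178, 0]) cube([61, 61, 428]);
translate([2457, 1651, 0]) cube([61, 61, 428]);
translate([541, 178, 225]) cube([1916, 25, 154]);
translate([541, 1687, 225]) cube([1916, 25, 154]);
translate([480, 239, 225]) cube([25, 1412, 154]);
translate([2493, 239, 225]) cube([25, 1412, 154]);
translate([609, 178, 379]) cube([100, 1534, 19]);
translate([777, 178, 379]) cube([100, 1534, 19]);
translate([945, 178, 379]) cube([100, 1534, 19]);
translate([1113, 178, 379]) cube([100, 1534, 19]);
translate([1281, 178, 379]) cube([100, 1534, 19]);
translate([1449, 178, 379]) cube([100, 1534, 19]);
translate([1617, 178, 379]) cube([100, 1534, 19]);
translate([1785, 178, 379]) cube([100, 1534, 19]);
translate([1953, 178, 379]) cube([100, 1534, 19]);
translate([2121, 178, 379]) cube([100, 1534, 19]);
translate([2289, 178, 379]) cube([100, 1534, 19]);


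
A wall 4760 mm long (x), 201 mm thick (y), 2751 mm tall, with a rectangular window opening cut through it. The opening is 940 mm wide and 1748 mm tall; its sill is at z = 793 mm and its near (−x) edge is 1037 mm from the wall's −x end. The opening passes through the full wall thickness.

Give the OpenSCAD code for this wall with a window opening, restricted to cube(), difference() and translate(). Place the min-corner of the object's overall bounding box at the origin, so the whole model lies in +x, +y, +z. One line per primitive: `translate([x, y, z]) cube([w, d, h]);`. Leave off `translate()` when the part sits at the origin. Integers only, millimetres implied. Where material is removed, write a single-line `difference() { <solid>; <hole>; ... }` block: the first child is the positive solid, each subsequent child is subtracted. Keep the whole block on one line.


difference() { cube([4760, 201, 2751]); translate([1037, 0, 793]) cube([940, 201, 1748]); }


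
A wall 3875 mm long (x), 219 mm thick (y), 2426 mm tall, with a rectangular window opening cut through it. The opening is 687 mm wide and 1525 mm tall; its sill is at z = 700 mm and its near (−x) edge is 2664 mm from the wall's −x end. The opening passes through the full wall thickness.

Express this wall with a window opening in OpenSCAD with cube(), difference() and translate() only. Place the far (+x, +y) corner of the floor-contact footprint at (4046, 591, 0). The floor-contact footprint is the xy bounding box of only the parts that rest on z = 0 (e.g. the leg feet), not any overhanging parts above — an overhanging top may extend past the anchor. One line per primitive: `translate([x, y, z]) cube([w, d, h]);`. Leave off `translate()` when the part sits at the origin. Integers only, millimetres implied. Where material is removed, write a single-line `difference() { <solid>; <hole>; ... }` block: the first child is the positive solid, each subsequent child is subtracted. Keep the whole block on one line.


difference() { translate([171, 372, 0]) cube([3875, 219, 2426]); translate([2835, 372, 700]) cube([687, 219, 1525]); }


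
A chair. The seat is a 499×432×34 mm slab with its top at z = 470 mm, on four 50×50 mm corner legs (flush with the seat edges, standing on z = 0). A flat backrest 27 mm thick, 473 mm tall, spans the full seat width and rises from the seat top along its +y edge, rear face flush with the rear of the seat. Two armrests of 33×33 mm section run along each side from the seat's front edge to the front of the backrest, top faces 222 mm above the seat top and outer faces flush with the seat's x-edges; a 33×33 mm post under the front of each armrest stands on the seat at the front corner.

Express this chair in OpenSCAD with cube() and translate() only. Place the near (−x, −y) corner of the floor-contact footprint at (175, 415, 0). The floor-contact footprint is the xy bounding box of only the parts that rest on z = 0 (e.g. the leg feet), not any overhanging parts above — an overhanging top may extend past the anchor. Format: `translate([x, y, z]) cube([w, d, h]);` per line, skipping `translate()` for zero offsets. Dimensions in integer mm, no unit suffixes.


translate([175, 415, 436]) cube([499, 432, 34]);
translate([175, 415, 0]) cube([50, 50, 436]);
translate([624, 415, 0]) cube([50, 50, 436]);
translate([175, 797, 0]) cube([50, 50, 436]);
translate([624, 797, 0]) cube([50, 50, 436]);
translate([175, 820, 470]) cube([499, 27, 473]);
translate([175, 415, 659]) cube([33, 405, 33]);
translate([641, 415, 659]) cube([33, 405, 33]);
translate([175, 415, 470]) cube([33, 33, 189]);
translate([641, 415, 470]) cube([33, 33, 189]);
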